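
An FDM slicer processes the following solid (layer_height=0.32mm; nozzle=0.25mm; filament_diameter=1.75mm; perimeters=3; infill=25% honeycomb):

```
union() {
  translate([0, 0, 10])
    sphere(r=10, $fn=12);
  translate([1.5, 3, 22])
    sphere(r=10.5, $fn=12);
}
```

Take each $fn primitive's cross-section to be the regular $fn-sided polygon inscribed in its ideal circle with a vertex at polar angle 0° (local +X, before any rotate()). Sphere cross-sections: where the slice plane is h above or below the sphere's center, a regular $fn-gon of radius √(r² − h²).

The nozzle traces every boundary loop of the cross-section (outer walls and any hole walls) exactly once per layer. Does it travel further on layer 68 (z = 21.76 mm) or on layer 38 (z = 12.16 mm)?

Layer 68 (z = 21.76): the sphere does not reach this height (|z−center|=11.760 > r=10); the r=10.5 sphere at (1.5, 3) contributes a regular 12-gon of circumradius √(10.5²−0.24²) = 10.497 (perimeter = 2·12·10.497·sin(180°/12) = 65.21 mm); Merging all regions: only the r=10.5 sphere at (1.5, 3) is present, so the union is just that shape — boundary = 65.21 mm. So its perimeter = 65.21 mm. Layer 38 (z = 12.16): the sphere: section is a regular 12-gon, circumradius = √(r²−h²) = √(10²−2.16²) = 9.764 (perimeter = 2·12·9.764·sin(180°/12) = 60.65 mm); the r=10.5 sphere at (1.5, 3) contributes a regular 12-gon of circumradius √(10.5²−9.84²) = 3.664 (perimeter = 2·12·3.664·sin(180°/12) = 22.76 mm); Merging all regions: the r=10.5 sphere at (1.5, 3) lies entirely inside the r=10 sphere, so the union is just the r=10 sphere — boundary = 60.65 mm. So its perimeter = 60.65 mm. Layer 68 is larger (65.21 vs 60.65 mm).

layer 68 (z = 21.76 mm)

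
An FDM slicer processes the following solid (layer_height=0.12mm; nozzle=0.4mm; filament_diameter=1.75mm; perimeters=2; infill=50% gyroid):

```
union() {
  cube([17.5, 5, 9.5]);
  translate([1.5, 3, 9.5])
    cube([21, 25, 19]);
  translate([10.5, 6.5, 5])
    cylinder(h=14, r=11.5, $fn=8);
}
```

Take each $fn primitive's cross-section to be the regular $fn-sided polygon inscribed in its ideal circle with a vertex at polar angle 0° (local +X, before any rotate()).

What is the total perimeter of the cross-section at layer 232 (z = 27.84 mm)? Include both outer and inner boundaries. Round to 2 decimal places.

92.00 mm

At z = 27.84 mm: the cube does not reach this height (z outside [0, 9.5]); the cube at (1.5, 3) (footprint 21×25) is included at this height (perimeter 92.00 mm); the cylinder at (10.5, 6.5) does not reach this height (z outside [5, 19]); Combining (union): only the 21×25 cube at (1.5, 3) is present, so the union is just that shape — boundary = 92.00 mm. Overall, the cross-section is a single solid region. Total boundary length (outer) = 92.00 mm.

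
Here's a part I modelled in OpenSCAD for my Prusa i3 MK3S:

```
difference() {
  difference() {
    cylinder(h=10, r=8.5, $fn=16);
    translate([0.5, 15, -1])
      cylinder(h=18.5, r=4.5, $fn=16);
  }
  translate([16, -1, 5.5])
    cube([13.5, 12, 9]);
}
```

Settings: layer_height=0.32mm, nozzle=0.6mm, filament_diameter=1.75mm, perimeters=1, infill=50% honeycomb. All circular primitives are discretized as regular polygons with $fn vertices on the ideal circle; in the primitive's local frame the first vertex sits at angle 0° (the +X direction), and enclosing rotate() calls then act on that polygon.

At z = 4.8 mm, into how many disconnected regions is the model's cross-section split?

1

At z = 4.8 mm: the cylinder: section is a regular 16-gon, circumradius r=8.5; the cylinder at (0.5, 15): section is a regular 16-gon, circumradius r=4.5; Taking the first minus the rest: starting from the r=8.5 cylinder, the r=4.5 cylinder at (0.5, 15) misses the remaining region (no effect) — 1 connected region; the cube at (16, -1) does not reach this height (z outside [5.5, 14.5]); After the difference (first − rest): none of the subtracted shapes is present at this height, so the result so far is unchanged — 1 connected region. The result has 1 disconnected region.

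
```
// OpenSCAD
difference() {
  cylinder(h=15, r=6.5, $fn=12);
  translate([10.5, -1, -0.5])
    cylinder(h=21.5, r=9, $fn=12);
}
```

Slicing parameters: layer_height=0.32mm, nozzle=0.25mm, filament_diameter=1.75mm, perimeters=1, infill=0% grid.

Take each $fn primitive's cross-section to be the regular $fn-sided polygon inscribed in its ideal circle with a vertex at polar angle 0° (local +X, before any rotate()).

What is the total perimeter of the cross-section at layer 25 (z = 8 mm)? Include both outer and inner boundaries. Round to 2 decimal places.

At z = 8 mm: the cylinder: section is a regular 12-gon, circumradius r=6.5 (perimeter = 2·12·6.500·sin(180°/12) = 40.38 mm); the cylinder at (10.5, -1): section is a regular 12-gon, circumradius r=9 (perimeter = 2·12·9.000·sin(180°/12) = 55.90 mm); Subtracting the remaining from the first: starting from the r=6.5 cylinder, the r=9 cylinder at (10.5, -1) partially overlaps it — only the 33.88 mm² overlap (of its 243.00 mm²) is removed, clipping the outline — boundary = 39.21 mm. Overall, the cross-section is a single solid region. Total boundary length (outer) = 39.21 mm.

39.21 mm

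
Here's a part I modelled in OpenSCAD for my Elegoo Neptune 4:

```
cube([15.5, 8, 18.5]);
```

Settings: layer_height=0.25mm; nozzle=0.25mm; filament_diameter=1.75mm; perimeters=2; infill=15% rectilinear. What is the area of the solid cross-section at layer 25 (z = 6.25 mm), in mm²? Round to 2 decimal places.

At z = 6.25 mm: the cube is present — its section is the full 15.5×8 rectangle (area 124.00 mm²). Overall, the cross-section is a single solid region. Net area = 124.00 mm².

124.00 mm²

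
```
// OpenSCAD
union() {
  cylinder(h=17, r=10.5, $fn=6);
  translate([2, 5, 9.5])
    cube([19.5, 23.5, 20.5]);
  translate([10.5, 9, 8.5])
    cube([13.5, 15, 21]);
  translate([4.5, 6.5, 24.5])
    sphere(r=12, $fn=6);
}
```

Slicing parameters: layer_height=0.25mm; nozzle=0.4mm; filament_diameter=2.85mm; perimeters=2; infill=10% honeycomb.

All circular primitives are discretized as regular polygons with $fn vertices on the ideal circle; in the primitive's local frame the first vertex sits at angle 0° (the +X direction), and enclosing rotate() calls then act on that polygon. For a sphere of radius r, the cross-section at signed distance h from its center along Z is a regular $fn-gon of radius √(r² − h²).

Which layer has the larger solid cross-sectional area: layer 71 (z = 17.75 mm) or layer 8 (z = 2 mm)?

layer 71 (z = 17.75 mm)

Layer 71 (z = 17.75): the cylinder is absent (z outside [0, 17]); the cube at (2, 5) is present — its section is the full 19.5×23.5 rectangle (area 458.25 mm²); the cube at (10.5, 9) is present — its section is the full 13.5×15 rectangle (area 202.50 mm²); the sphere at (4.5, 6.5): section is a regular 6-gon, circumradius = √(r²−h²) = √(12²−6.75²) = 9.922 (area = (6/2)·9.922²·sin(360°/6) = 255.75 mm²); Merging all regions: the regions partially overlap — summed areas 916.50 mm² minus the doubly-counted overlap 268.40 mm² gives 648.10 mm² — area = 648.10 mm². So its area = 648.10 mm². Layer 8 (z = 2): the cylinder: section is a regular 6-gon, circumradius r=10.5 (area = (6/2)·10.500²·sin(360°/6) = 286.44 mm²); the cube at (2, 5) is absent (z outside [9.5, 30]); the cube at (10.5, 9) is absent (z outside [8.5, 29.5]); the sphere at (4.5, 6.5) is not intersected at this z (|z−center|=22.500 > r=12); Taking the union: only the r=10.5 cylinder is present, so the union is just that shape — area = 286.44 mm². So its area = 286.44 mm². Layer 71 is larger (648.10 vs 286.44 mm²).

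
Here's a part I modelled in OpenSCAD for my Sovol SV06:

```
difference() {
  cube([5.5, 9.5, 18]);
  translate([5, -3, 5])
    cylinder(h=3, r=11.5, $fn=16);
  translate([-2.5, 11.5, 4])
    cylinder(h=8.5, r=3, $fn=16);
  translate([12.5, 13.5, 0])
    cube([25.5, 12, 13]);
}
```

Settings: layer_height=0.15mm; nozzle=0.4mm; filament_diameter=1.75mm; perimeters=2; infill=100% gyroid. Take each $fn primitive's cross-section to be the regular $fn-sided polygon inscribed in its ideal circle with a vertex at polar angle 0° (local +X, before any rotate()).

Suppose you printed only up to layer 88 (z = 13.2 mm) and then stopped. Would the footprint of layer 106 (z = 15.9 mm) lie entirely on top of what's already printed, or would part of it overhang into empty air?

entirely on top

Compare the two slices. At z = 13.2: the cube is present — its section is the full 5.5×9.5 rectangle (area 52.25 mm²); the cylinder at (5, -3) is not intersected at this z (z outside [5, 8]); the cylinder at (-2.5, 11.5) does not reach this height (z outside [4, 12.5]); the cube at (12.5, 13.5) is absent (z outside [0, 13]); Subtracting the remaining from the first: none of the subtracted shapes is present at this height, so the 5.5×9.5 cube is unchanged — area = 52.25 mm². At z = 15.9: the cube is present — its section is the full 5.5×9.5 rectangle (area 52.25 mm²); the cylinder at (5, -3) is absent (z outside [5, 8]); the cylinder at (-2.5, 11.5) does not reach this height (z outside [4, 12.5]); the cube at (12.5, 13.5) does not reach this height (z outside [0, 13]); After the difference (first − rest): none of the subtracted shapes is present at this height, so the 5.5×9.5 cube is unchanged — area = 52.25 mm². Checking containment: the cross-section at z = 15.9 is a subset of the cross-section at z = 13.2.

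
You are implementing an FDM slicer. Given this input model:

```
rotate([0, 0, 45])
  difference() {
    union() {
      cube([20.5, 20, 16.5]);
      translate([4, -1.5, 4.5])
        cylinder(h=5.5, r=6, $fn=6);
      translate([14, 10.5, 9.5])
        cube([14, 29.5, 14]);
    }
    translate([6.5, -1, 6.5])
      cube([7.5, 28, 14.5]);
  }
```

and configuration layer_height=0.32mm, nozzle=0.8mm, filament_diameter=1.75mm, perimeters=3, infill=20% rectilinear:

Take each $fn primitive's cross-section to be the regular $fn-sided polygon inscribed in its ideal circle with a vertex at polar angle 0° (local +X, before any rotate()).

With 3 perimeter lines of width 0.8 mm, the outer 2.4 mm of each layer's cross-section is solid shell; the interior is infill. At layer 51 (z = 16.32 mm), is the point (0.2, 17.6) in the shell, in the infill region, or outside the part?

outside

At z = 16.32 mm: the cube is present — its section is the full 20.5×20 rectangle; the cylinder at (4, -1.5) does not reach this height (z outside [4.5, 10]); the 14×29.5 cube at (14, 10.5) contributes its full rectangle; Taking the union: the regions partially overlap (shared area 61.75 mm²), so overlapping operands fuse into one piece — 1 connected region; the 7.5×28 cube at (6.5, -1) contributes its full rectangle; Taking the first minus the rest: starting from the result so far, the 7.5×28 cube at (6.5, -1) partially overlaps it — only the 150.00 mm² overlap (of its 210.00 mm²) is removed, clipping the outline — 2 connected regions; (whole slice rotated 45° about Z — lengths, areas and connectivity unchanged). Overall, the cross-section has 2 separate islands. Undo the 45° rotation: the query point maps to (12.587, 12.304) in the un-rotated model frame. The nearest boundary edge runs (14.00, 0.00)→(14.00, 20.00); distance from the point to it = 1.41 mm. The point is not inside any of the regions above, so it lies outside the cross-section (1.41 mm from the nearest boundary).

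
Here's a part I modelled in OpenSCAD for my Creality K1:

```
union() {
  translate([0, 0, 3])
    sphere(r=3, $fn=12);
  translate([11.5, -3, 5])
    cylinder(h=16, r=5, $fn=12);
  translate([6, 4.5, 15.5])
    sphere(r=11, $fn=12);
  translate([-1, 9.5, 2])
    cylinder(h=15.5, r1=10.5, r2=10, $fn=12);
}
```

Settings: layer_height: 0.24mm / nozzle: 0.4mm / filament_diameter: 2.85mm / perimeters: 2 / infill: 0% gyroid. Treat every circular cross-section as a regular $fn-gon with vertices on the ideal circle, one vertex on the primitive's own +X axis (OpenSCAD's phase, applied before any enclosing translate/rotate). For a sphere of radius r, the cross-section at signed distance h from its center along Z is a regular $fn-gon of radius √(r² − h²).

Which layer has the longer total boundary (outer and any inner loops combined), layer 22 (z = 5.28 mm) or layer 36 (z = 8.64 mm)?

Layer 22 (z = 5.28): the sphere: section is a regular 12-gon, circumradius = √(r²−h²) = √(3²−2.28²) = 1.950 (perimeter = 2·12·1.950·sin(180°/12) = 12.11 mm); the r=5 cylinder at (11.5, -3) contributes a regular 12-gon of circumradius 5 (perimeter = 2·12·5.000·sin(180°/12) = 31.06 mm); the r=11 sphere at (6, 4.5) contributes a regular 12-gon of circumradius √(11²−10.22²) = 4.068 (perimeter = 2·12·4.068·sin(180°/12) = 25.27 mm); the cone at (-1, 9.5) contributes a regular 12-gon of circumradius 10.394 (interpolated between r1=10.5 and r2=10 at t=0.212) (perimeter = 2·12·10.394·sin(180°/12) = 64.57 mm); Combining (union): the regions partially overlap (shared area 42.78 mm²), so the edge portions inside another operand are dropped and the merged outline is re-measured after clipping — boundary = 100.04 mm. So its perimeter = 100.04 mm. Layer 36 (z = 8.64): the sphere is not intersected at this z (|z−center|=5.640 > r=3); the cylinder at (11.5, -3): section is a regular 12-gon, circumradius r=5 (perimeter = 2·12·5.000·sin(180°/12) = 31.06 mm); the r=11 sphere at (6, 4.5) slices to a regular 12-gon of circumradius 8.599 (√(r²−h²) with h=6.86 from center) (perimeter = 2·12·8.599·sin(180°/12) = 53.41 mm); the cone at (-1, 9.5): at t=0.428 of its height the radius interpolates to r₁+(r₂−r₁)t = 10.286, giving a regular 12-gon of that circumradius (perimeter = 2·12·10.286·sin(180°/12) = 63.89 mm); Combining (union): the regions partially overlap (shared area 138.17 mm²), so the edge portions inside another operand are dropped and the merged outline is re-measured after clipping — boundary = 87.76 mm. So its perimeter = 87.76 mm. Layer 22 is larger (100.04 vs 87.76 mm).

layer 22 (z = 5.28 mm)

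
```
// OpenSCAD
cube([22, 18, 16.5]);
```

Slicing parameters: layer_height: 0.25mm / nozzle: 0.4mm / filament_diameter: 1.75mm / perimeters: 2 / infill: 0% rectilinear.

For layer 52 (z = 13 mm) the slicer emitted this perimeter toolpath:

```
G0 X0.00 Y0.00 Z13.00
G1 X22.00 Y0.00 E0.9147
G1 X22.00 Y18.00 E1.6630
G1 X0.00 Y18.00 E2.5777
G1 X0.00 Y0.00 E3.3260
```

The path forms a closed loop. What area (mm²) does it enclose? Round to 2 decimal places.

Apply the shoelace formula to the sequence of (X, Y) vertices; enclosed area = 396.00 mm².

396.00 mm²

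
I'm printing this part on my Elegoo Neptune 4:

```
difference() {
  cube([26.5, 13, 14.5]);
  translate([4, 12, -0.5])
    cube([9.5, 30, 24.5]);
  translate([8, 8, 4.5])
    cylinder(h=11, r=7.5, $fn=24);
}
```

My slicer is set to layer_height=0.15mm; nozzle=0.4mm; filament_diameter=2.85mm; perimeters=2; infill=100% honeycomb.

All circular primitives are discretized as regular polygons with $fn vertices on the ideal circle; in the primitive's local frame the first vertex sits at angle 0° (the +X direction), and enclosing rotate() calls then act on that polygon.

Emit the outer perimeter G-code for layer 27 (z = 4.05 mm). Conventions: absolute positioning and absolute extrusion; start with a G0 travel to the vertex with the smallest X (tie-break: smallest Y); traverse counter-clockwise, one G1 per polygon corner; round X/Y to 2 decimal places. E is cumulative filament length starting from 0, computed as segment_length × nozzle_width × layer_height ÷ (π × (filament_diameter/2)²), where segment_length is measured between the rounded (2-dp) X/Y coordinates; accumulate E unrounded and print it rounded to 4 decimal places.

G0 X0.00 Y0.00 Z4.05
G1 X26.50 Y0.00 E0.2492
G1 X26.50 Y13.00 E0.3715
G1 X13.50 Y13.00 E0.4938
G1 X13.50 Y12.00 E0.5032
G1 X4.00 Y12.00 E0.5925
G1 X4.00 Y13.00 E0.6019
G1 X0.00 Y13.00 E0.6396
G1 X0.00 Y0.00 E0.7618

At z = 4.05 mm: the 26.5×13 cube contributes its full rectangle; the 9.5×30 cube at (4, 12) contributes its full rectangle; the cylinder at (8, 8) does not reach this height (z outside [4.5, 15.5]); Subtracting the remaining from the first: starting from the 26.5×13 cube, the 9.5×30 cube at (4, 12) partially overlaps it — only the 9.50 mm² overlap (of its 285.00 mm²) is removed, clipping the outline — 1 connected region. The outline is a single polygon with 8 vertices. Extrusion per mm of travel: 0.4 × 0.15 / (π × 1.425²) = 0.009405. Accumulating E over each segment gives final E = 0.7618.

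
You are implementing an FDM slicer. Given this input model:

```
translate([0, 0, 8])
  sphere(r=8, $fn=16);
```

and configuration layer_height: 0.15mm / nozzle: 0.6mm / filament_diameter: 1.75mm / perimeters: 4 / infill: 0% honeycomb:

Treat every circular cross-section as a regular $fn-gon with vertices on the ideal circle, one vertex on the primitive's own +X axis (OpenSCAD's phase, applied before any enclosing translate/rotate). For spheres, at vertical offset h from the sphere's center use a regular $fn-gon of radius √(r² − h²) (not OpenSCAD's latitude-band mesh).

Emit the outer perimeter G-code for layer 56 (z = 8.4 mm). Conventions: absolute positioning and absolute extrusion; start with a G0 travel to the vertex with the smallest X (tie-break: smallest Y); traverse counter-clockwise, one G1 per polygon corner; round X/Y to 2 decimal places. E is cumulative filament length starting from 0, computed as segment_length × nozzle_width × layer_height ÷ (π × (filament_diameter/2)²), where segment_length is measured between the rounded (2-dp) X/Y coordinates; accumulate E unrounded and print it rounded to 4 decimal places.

G0 X-7.99 Y0.00 Z8.40
G1 X-7.38 Y-3.06 E0.1168
G1 X-5.65 Y-5.65 E0.2333
G1 X-3.06 Y-7.38 E0.3498
G1 X0.00 Y-7.99 E0.4666
G1 X3.06 Y-7.38 E0.5833
G1 X5.65 Y-5.65 E0.6999
G1 X7.38 Y-3.06 E0.8164
G1 X7.99 Y0.00 E0.9332
G1 X7.38 Y3.06 E1.0499
G1 X5.65 Y5.65 E1.1665
G1 X3.06 Y7.38 E1.2830
G1 X0.00 Y7.99 E1.3998
G1 X-3.06 Y7.38 E1.5165
G1 X-5.65 Y5.65 E1.6331
G1 X-7.38 Y3.06 E1.7496
G1 X-7.99 Y0.00 E1.8663

At z = 8.4 mm: the sphere: section is a regular 16-gon, circumradius = √(r²−h²) = √(8²−0.4²) = 7.990. The outline is a single polygon with 16 vertices. Extrusion per mm of travel: 0.6 × 0.15 / (π × 0.875²) = 0.037418. Accumulating E over each segment gives final E = 1.8663.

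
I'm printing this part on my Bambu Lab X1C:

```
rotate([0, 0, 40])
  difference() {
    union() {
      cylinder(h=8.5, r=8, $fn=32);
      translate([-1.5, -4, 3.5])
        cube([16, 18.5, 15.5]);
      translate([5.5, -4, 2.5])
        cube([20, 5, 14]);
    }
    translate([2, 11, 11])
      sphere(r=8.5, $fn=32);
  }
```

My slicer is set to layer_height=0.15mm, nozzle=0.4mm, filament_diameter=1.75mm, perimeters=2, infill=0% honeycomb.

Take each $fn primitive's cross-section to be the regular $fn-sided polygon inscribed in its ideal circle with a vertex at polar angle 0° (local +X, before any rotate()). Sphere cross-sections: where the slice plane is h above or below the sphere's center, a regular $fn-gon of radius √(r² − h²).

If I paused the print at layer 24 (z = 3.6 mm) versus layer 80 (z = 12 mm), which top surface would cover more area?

Layer 24 (z = 3.6): the cylinder: section is a regular 32-gon, circumradius r=8 (area = (32/2)·8.000²·sin(360°/32) = 199.77 mm²); the cube at (-1.5, -4) (footprint 16×18.5) is included at this height (area 296.00 mm²); the cube at (5.5, -4) is present — its section is the full 20×5 rectangle (area 100.00 mm²); Combining (union): the regions partially overlap — summed areas 595.77 mm² minus the doubly-counted overlap 143.33 mm² gives 452.44 mm² — area = 452.44 mm²; the r=8.5 sphere at (2, 11) contributes a regular 32-gon of circumradius √(8.5²−7.4²) = 4.182 (area = (32/2)·4.182²·sin(360°/32) = 54.59 mm²); Subtracting the remaining from the first: starting from that combined region (452.44 mm²), the r=8.5 sphere at (2, 11) partially overlaps it — only the 50.49 mm² overlap (of its 54.59 mm²) is removed, clipping the outline — area = 401.95 mm²; (whole slice rotated 40° about Z — lengths, areas and connectivity unchanged). So its area = 401.95 mm². Layer 80 (z = 12): the cylinder is not intersected at this z (z outside [0, 8.5]); the cube at (-1.5, -4) (footprint 16×18.5) is included at this height (area 296.00 mm²); the cube at (5.5, -4) (footprint 20×5) is included at this height (area 100.00 mm²); Combining (union): the regions partially overlap — summed areas 396.00 mm² minus the doubly-counted overlap 45.00 mm² gives 351.00 mm² — area = 351.00 mm²; the sphere at (2, 11): section is a regular 32-gon, circumradius = √(r²−h²) = √(8.5²−1²) = 8.441 (area = (32/2)·8.441²·sin(360°/32) = 222.40 mm²); Subtracting the remaining from the first: starting from that combined region (351.00 mm²), the r=8.5 sphere at (2, 11) partially overlaps it — only the 125.01 mm² overlap (of its 222.40 mm²) is removed, clipping the outline — area = 225.99 mm²; (whole slice rotated 40° about Z — lengths, areas and connectivity unchanged). So its area = 225.99 mm². Layer 24 is larger (401.95 vs 225.99 mm²).

layer 24 (z = 3.6 mm)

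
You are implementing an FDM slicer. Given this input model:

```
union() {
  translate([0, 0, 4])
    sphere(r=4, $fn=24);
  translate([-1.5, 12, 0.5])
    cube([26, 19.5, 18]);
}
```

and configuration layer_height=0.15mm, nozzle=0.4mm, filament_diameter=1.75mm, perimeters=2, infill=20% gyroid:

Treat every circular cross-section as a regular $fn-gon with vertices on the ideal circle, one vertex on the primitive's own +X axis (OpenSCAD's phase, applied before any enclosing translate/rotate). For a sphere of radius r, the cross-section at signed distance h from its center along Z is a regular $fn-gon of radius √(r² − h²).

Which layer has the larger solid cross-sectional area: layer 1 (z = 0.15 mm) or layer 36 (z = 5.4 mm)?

Layer 1 (z = 0.15): the sphere: section is a regular 24-gon, circumradius = √(r²−h²) = √(4²−3.85²) = 1.085 (area = (24/2)·1.085²·sin(360°/24) = 3.66 mm²); the cube at (-1.5, 12) is not intersected at this z (z outside [0.5, 18.5]); Taking the union: only the r=4 sphere is present, so the union is just that shape — area = 3.66 mm². So its area = 3.66 mm². Layer 36 (z = 5.4): the sphere: section is a regular 24-gon, circumradius = √(r²−h²) = √(4²−1.4²) = 3.747 (area = (24/2)·3.747²·sin(360°/24) = 43.61 mm²); the cube at (-1.5, 12) is present — its section is the full 26×19.5 rectangle (area 507.00 mm²); Merging all regions: the 2 present regions are separate (no shared area or edge), so areas and boundary lengths simply add and each stays a separate island — area = 550.61 mm². So its area = 550.61 mm². Layer 36 is larger (550.61 vs 3.66 mm²).

layer 36 (z = 5.4 mm)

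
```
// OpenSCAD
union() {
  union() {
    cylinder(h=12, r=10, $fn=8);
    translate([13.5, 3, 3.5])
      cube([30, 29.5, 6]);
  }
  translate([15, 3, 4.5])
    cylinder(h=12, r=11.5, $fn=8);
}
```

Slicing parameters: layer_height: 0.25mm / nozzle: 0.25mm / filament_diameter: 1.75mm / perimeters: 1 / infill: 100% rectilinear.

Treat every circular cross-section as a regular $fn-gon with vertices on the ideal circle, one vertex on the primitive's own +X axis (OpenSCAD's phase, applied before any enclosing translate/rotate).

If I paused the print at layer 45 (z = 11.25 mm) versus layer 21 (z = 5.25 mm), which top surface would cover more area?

Layer 45 (z = 11.25): the r=10 cylinder gives a regular 8-gon of circumradius 10 (constant along its height) (area = (8/2)·10.000²·sin(360°/8) = 282.84 mm²); the cube at (13.5, 3) is absent (z outside [3.5, 9.5]); Combining (union): only the r=10 cylinder is present, so the union is just that shape — area = 282.84 mm²; the r=11.5 cylinder at (15, 3) contributes a regular 8-gon of circumradius 11.5 (area = (8/2)·11.500²·sin(360°/8) = 374.06 mm²); Merging all regions: the regions partially overlap — summed areas 656.90 mm² minus the doubly-counted overlap 47.19 mm² gives 609.71 mm² — area = 609.71 mm². So its area = 609.71 mm². Layer 21 (z = 5.25): the r=10 cylinder gives a regular 8-gon of circumradius 10 (constant along its height) (area = (8/2)·10.000²·sin(360°/8) = 282.84 mm²); the cube at (13.5, 3) is present — its section is the full 30×29.5 rectangle (area 885.00 mm²); Combining (union): the 2 present regions are separate (no shared area or edge), so areas and boundary lengths simply add and each stays a separate island — area = 1167.84 mm²; the r=11.5 cylinder at (15, 3) contributes a regular 8-gon of circumradius 11.5 (area = (8/2)·11.500²·sin(360°/8) = 374.06 mm²); Taking the union: the regions partially overlap — summed areas 1541.90 mm² minus the doubly-counted overlap 157.49 mm² gives 1384.42 mm² — area = 1384.42 mm². So its area = 1384.42 mm². Layer 21 is larger (1384.42 vs 609.71 mm²).

layer 21 (z = 5.25 mm)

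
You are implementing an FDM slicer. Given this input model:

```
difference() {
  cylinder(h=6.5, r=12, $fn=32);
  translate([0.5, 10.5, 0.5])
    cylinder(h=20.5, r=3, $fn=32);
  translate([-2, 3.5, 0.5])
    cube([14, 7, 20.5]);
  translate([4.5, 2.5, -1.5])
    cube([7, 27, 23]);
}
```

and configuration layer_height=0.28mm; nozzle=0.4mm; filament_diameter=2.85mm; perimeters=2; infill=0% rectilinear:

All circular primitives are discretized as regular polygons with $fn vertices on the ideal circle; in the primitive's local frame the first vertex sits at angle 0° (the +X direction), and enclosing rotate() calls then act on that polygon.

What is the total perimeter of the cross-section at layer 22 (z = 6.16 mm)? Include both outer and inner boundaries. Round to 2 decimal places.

At z = 6.16 mm: the cylinder: section is a regular 32-gon, circumradius r=12 (perimeter = 2·32·12.000·sin(180°/32) = 75.28 mm); the r=3 cylinder at (0.5, 10.5) gives a regular 32-gon of circumradius 3 (constant along its height) (perimeter = 2·32·3.000·sin(180°/32) = 18.82 mm); the 14×7 cube at (-2, 3.5) contributes its full rectangle (perimeter 42.00 mm); the cube at (4.5, 2.5) (footprint 7×27) is included at this height (perimeter 68.00 mm); Subtracting the remaining from the first: starting from the r=12 cylinder, the r=3 cylinder at (0.5, 10.5) partially overlaps it — only the 21.81 mm² overlap (of its 28.09 mm²) is removed, clipping the outline; the 14×7 cube at (-2, 3.5) partially overlaps it — only the 65.96 mm² overlap (of its 98.00 mm²) is removed, clipping the outline; the 7×27 cube at (4.5, 2.5) partially overlaps it — only the 7.37 mm² overlap (of its 189.00 mm²) is removed, clipping the outline — boundary = 85.02 mm. Overall, the cross-section has 2 separate islands. Total boundary length (outer) = 85.02 mm.

85.02 mm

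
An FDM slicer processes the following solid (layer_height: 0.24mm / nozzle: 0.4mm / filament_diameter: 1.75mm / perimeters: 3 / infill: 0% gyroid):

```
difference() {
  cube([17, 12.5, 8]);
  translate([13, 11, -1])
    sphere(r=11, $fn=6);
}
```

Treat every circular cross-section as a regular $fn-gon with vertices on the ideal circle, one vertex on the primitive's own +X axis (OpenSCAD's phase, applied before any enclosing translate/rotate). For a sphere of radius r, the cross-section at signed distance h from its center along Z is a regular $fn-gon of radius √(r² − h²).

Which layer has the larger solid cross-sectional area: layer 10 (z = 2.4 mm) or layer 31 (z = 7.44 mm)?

Layer 10 (z = 2.4): the cube is present — its section is the full 17×12.5 rectangle (area 212.50 mm²); the r=11 sphere at (13, 11) slices to a regular 6-gon of circumradius 10.461 (√(r²−h²) with h=3.4 from center) (area = (6/2)·10.461²·sin(360°/6) = 284.33 mm²); After the difference (first − rest): starting from the 17×12.5 cube (212.50 mm²), the r=11 sphere at (13, 11) partially overlaps it — only the 128.37 mm² overlap (of its 284.33 mm²) is removed, clipping the outline — area = 84.13 mm². So its area = 84.13 mm². Layer 31 (z = 7.44): the 17×12.5 cube contributes its full rectangle (area 212.50 mm²); the sphere at (13, 11): section is a regular 6-gon, circumradius = √(r²−h²) = √(11²−8.44²) = 7.055 (area = (6/2)·7.055²·sin(360°/6) = 129.30 mm²); Taking the first minus the rest: starting from the 17×12.5 cube (212.50 mm²), the r=11 sphere at (13, 11) partially overlaps it — only the 72.50 mm² overlap (of its 129.30 mm²) is removed, clipping the outline — area = 140.00 mm². So its area = 140.00 mm². Layer 31 is larger (140.00 vs 84.13 mm²).

layer 31 (z = 7.44 mm)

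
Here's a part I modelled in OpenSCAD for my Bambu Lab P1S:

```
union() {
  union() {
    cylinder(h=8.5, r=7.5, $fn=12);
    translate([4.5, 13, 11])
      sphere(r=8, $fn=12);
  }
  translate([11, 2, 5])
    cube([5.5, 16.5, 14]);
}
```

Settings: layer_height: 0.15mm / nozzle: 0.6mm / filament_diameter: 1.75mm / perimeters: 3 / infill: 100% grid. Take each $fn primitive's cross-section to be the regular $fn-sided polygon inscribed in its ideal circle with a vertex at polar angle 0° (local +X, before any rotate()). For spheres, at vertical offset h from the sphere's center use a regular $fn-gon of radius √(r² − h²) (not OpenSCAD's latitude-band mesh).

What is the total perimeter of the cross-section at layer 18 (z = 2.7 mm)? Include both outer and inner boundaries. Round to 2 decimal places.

At z = 2.7 mm: the cylinder: section is a regular 12-gon, circumradius r=7.5 (perimeter = 2·12·7.500·sin(180°/12) = 46.59 mm); the sphere at (4.5, 13) is not intersected at this z (|z−center|=8.300 > r=8); Merging all regions: only the r=7.5 cylinder is present, so the union is just that shape — boundary = 46.59 mm; the cube at (11, 2) is absent (z outside [5, 19]); Merging all regions: only the result so far is present, so the union is just that shape — boundary = 46.59 mm. Overall, the cross-section is a single solid region. Total boundary length (outer) = 46.59 mm.

46.59 mm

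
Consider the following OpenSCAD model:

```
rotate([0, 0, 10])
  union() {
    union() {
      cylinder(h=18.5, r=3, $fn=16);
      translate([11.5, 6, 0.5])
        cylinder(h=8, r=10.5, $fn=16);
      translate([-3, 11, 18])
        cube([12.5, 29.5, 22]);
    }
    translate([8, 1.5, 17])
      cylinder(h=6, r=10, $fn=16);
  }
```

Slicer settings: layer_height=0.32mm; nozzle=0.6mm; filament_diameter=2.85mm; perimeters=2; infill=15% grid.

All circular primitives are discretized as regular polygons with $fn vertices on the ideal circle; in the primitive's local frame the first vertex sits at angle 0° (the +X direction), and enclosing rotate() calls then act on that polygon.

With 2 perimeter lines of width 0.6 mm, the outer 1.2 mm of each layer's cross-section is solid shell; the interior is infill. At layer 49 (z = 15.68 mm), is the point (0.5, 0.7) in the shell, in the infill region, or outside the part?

infill

At z = 15.68 mm: the cylinder: section is a regular 16-gon, circumradius r=3; the cylinder at (11.5, 6) is not intersected at this z (z outside [0.5, 8.5]); the cube at (-3, 11) is absent (z outside [18, 40]); Taking the union: only the r=3 cylinder is present, so the union is just that shape — 1 connected region; the cylinder at (8, 1.5) is absent (z outside [17, 23]); Taking the union: only that combined region is present, so the union is just that shape — 1 connected region; (rotated 10° about Z; rotation is an isometry so areas/perimeters/island counts are preserved). Overall, the cross-section is a single solid region. Undo the 10° rotation: the query point maps to (0.614, 0.603) in the un-rotated model frame. The nearest boundary edge runs (2.77, 1.15)→(2.12, 2.12); distance from the point to it = 2.10 mm. The point is inside the cross-section and 2.10 mm from the nearest boundary — more than the 1.2 mm shell width (2 × 0.6), so it's in the infill interior.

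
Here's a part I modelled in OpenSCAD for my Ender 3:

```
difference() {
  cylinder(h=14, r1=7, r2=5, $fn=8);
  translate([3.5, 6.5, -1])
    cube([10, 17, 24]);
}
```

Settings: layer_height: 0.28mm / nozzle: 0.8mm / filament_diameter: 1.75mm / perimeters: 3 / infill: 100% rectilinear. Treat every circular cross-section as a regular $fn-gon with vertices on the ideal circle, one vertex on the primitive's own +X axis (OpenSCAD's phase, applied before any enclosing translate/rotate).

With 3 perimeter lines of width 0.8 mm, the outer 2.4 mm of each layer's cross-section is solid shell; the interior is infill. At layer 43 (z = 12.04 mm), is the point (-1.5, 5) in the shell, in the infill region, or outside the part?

outside

At z = 12.04 mm: the cone: at t=0.860 of its height the radius interpolates to r₁+(r₂−r₁)t = 5.280, giving a regular 8-gon of that circumradius; the cube at (3.5, 6.5) is present — its section is the full 10×17 rectangle; After the difference (first − rest): starting from the cone, the 10×17 cube at (3.5, 6.5) misses the remaining region (no effect) — 1 connected region. Overall, the cross-section is a single solid region. The nearest boundary edge runs (-3.73, 3.73)→(0.00, 5.28); distance from the point to it = 0.32 mm. The point is not inside any of the regions above, so it lies outside the cross-section (0.32 mm from the nearest boundary).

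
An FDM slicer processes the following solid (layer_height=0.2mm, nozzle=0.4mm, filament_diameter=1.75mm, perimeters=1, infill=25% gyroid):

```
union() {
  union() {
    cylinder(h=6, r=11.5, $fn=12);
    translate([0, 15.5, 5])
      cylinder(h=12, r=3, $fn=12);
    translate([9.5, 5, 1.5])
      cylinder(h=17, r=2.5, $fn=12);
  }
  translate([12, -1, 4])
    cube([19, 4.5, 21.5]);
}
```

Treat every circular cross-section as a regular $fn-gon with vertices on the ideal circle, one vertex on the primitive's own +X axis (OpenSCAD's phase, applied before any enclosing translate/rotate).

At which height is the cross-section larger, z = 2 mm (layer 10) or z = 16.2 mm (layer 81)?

layer 10 (z = 2 mm)

Layer 10 (z = 2): the r=11.5 cylinder gives a regular 12-gon of circumradius 11.5 (constant along its height) (area = (12/2)·11.500²·sin(360°/12) = 396.75 mm²); the cylinder at (0, 15.5) is not intersected at this z (z outside [5, 17]); the cylinder at (9.5, 5): section is a regular 12-gon, circumradius r=2.5 (area = (12/2)·2.500²·sin(360°/12) = 18.75 mm²); Combining (union): the regions partially overlap — summed areas 415.50 mm² minus the doubly-counted overlap 11.51 mm² gives 403.99 mm² — area = 403.99 mm²; the cube at (12, -1) is not intersected at this z (z outside [4, 25.5]); Combining (union): only that combined region is present, so the union is just that shape — area = 403.99 mm². So its area = 403.99 mm². Layer 81 (z = 16.2): the cylinder does not reach this height (z outside [0, 6]); the cylinder at (0, 15.5): section is a regular 12-gon, circumradius r=3 (area = (12/2)·3.000²·sin(360°/12) = 27.00 mm²); the r=2.5 cylinder at (9.5, 5) contributes a regular 12-gon of circumradius 2.5 (area = (12/2)·2.500²·sin(360°/12) = 18.75 mm²); Combining (union): the 2 present regions are separate (no shared area or edge), so areas and boundary lengths simply add and each stays a separate island — area = 45.75 mm²; the 19×4.5 cube at (12, -1) contributes its full rectangle (area 85.50 mm²); Combining (union): the 2 present regions are separate (no shared area or edge), so areas and boundary lengths simply add and each stays a separate island — area = 131.25 mm². So its area = 131.25 mm². Layer 10 is larger (403.99 vs 131.25 mm²).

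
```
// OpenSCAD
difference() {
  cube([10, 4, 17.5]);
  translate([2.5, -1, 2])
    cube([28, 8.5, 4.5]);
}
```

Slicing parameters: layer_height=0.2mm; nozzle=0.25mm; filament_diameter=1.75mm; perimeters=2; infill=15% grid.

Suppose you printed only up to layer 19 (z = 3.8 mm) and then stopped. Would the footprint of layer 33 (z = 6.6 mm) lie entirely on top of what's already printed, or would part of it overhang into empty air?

part overhangs

Compare the two slices. At z = 3.8: the cube is present — its section is the full 10×4 rectangle (area 40.00 mm²); the cube at (2.5, -1) is present — its section is the full 28×8.5 rectangle (area 238.00 mm²); Subtracting the remaining from the first: starting from the 10×4 cube (40.00 mm²), the 28×8.5 cube at (2.5, -1) partially overlaps it — only the 30.00 mm² overlap (of its 238.00 mm²) is removed, clipping the outline — area = 10.00 mm². At z = 6.6: the cube (footprint 10×4) is included at this height (area 40.00 mm²); the cube at (2.5, -1) does not reach this height (z outside [2, 6.5]); Subtracting the remaining from the first: none of the subtracted shapes is present at this height, so the 10×4 cube is unchanged — area = 40.00 mm². Checking containment: at z = 6.6 the cross-section extends beyond the z = 3.8 cross-section by about 30.00 mm².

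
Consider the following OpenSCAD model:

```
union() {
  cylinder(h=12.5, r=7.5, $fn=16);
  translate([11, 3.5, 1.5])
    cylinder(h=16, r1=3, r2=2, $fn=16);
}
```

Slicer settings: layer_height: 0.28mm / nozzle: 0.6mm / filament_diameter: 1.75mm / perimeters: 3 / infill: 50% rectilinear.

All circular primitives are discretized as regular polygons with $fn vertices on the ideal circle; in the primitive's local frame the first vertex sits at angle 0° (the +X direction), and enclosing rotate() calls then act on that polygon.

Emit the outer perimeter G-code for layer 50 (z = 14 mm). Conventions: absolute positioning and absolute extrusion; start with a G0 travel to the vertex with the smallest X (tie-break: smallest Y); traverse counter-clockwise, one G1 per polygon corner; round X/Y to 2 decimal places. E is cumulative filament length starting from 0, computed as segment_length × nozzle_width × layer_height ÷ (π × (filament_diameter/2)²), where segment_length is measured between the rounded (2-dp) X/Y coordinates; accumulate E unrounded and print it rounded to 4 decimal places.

At z = 14 mm: the cylinder is not intersected at this z (z outside [0, 12.5]); the cone at (11, 3.5): at t=0.781 of its height the radius interpolates to r₁+(r₂−r₁)t = 2.219, giving a regular 16-gon of that circumradius; Combining (union): only the cone at (11, 3.5) is present, so the union is just that shape — 1 connected region. The outline is a single polygon with 16 vertices. Extrusion per mm of travel: 0.6 × 0.28 / (π × 0.875²) = 0.069846. Accumulating E over each segment gives final E = 0.9679.

G0 X8.78 Y3.50 Z14.00
G1 X8.95 Y2.65 E0.0605
G1 X9.43 Y1.93 E0.1210
G1 X10.15 Y1.45 E0.1814
G1 X11.00 Y1.28 E0.2420
G1 X11.85 Y1.45 E0.3025
G1 X12.57 Y1.93 E0.3630
G1 X13.05 Y2.65 E0.4234
G1 X13.22 Y3.50 E0.4839
G1 X13.05 Y4.35 E0.5445
G1 X12.57 Y5.07 E0.6049
G1 X11.85 Y5.55 E0.6654
G1 X11.00 Y5.72 E0.7259
G1 X10.15 Y5.55 E0.7865
G1 X9.43 Y5.07 E0.8469
G1 X8.95 Y4.35 E0.9073
G1 X8.78 Y3.50 E0.9679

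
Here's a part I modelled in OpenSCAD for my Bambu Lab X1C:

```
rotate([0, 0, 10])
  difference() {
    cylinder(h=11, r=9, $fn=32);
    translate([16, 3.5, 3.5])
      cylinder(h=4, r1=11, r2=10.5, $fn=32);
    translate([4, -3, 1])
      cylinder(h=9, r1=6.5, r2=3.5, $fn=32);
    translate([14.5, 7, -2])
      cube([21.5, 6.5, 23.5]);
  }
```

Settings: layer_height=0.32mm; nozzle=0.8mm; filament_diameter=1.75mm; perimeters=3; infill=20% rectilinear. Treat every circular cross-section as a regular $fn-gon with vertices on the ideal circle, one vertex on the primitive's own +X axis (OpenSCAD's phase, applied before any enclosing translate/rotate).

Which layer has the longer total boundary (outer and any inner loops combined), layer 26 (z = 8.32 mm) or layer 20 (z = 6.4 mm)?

Layer 26 (z = 8.32): the cylinder: section is a regular 32-gon, circumradius r=9 (perimeter = 2·32·9.000·sin(180°/32) = 56.46 mm); the cone at (16, 3.5) does not reach this height (z outside [3.5, 7.5]); the cone at (4, -3) contributes a regular 32-gon of circumradius 4.060 (interpolated between r1=6.5 and r2=3.5 at t=0.813) (perimeter = 2·32·4.060·sin(180°/32) = 25.47 mm); the cube at (14.5, 7) (footprint 21.5×6.5) is included at this height (perimeter 56.00 mm); After the difference (first − rest): starting from the r=9 cylinder, the cone at (4, -3) partially overlaps it — only the 51.35 mm² overlap (of its 51.45 mm²) is removed, clipping the outline; the 21.5×6.5 cube at (14.5, 7) misses the remaining region (no effect) — boundary = 77.69 mm; (whole slice rotated 10° about Z — lengths, areas and connectivity unchanged). So its perimeter = 77.69 mm. Layer 20 (z = 6.4): the r=9 cylinder contributes a regular 32-gon of circumradius 9 (perimeter = 2·32·9.000·sin(180°/32) = 56.46 mm); the cone at (16, 3.5) (r1=11→r2=10.5) has section circumradius 10.637 here — a regular 32-gon (perimeter = 2·32·10.637·sin(180°/32) = 66.73 mm); the cone at (4, -3) contributes a regular 32-gon of circumradius 4.700 (interpolated between r1=6.5 and r2=3.5 at t=0.600) (perimeter = 2·32·4.700·sin(180°/32) = 29.48 mm); the cube at (14.5, 7) is present — its section is the full 21.5×6.5 rectangle (perimeter 56.00 mm); Subtracting the remaining from the first: starting from the r=9 cylinder, the cone at (16, 3.5) partially overlaps it — only the 23.14 mm² overlap (of its 353.21 mm²) is removed, clipping the outline; the cone at (4, -3) partially overlaps it — only the 59.13 mm² overlap (of its 68.95 mm²) is removed, clipping the outline; the 21.5×6.5 cube at (14.5, 7) misses the remaining region (no effect) — boundary = 62.16 mm; (rotated 10° about Z; rotation is an isometry so areas/perimeters/island counts are preserved). So its perimeter = 62.16 mm. Layer 26 is larger (77.69 vs 62.16 mm).

layer 26 (z = 8.32 mm)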